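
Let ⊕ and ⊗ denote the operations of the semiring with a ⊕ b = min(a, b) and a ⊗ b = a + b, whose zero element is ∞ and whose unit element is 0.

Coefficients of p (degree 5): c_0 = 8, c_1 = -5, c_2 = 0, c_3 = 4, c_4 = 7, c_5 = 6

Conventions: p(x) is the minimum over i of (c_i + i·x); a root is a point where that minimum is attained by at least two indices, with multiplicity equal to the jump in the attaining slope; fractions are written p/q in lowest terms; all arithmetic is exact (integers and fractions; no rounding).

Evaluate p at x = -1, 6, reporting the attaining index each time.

p(-1) = min(8+0·(-1)=8, -5+1·(-1)=-6, 0+2·(-1)=-2, 4+3·(-1)=1, 7+4·(-1)=3, 6+5·(-1)=1) = -6 (attained by i=1)
p(6) = min(8+0·6=8, -5+1·6=1, 0+2·6=12, 4+3·6=22, 7+4·6=31, 6+5·6=36) = 1 (attained by i=1)
Answer: p(-1) = -6; p(6) = 1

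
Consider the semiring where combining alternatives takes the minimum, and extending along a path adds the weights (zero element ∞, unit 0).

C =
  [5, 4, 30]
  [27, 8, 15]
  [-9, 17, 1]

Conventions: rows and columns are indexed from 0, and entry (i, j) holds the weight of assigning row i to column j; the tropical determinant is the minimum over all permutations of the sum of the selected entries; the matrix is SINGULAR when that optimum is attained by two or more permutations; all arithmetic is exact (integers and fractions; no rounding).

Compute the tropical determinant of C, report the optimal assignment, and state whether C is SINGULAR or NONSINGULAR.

σ = (0, 1, 2): 5 + 8 + 1 = 14
σ = (0, 2, 1): 5 + 15 + 17 = 37
σ = (1, 0, 2): 4 + 27 + 1 = 32
σ = (1, 2, 0): 4 + 15 + (-9) = 10
σ = (2, 0, 1): 30 + 27 + 17 = 74
σ = (2, 1, 0): 30 + 8 + (-9) = 29
Optimal value attained by: σ = (1, 2, 0).
Answer: det⊕(C) = 10; verdict: NONSINGULAR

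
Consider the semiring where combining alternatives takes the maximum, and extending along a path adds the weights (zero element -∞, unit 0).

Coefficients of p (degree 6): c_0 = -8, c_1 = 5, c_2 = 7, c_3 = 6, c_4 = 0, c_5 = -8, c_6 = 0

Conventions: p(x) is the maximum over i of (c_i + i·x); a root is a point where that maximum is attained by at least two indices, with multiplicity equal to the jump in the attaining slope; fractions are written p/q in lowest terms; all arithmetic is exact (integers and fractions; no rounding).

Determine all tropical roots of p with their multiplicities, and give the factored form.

hull edge (i=0, c=-8) to (i=1, c=5): slope 13, span 1
hull edge (i=1, c=5) to (i=2, c=7): slope 2, span 1
hull edge (i=2, c=7) to (i=3, c=6): slope -1, span 1
hull edge (i=3, c=6) to (i=6, c=0): slope -2, span 3
Factored form: p(x) = 0 ⊗ (x ⊕ (-13)) ⊗ (x ⊕ (-2)) ⊗ (x ⊕ 1) ⊗ (x ⊕ 2) ⊗ (x ⊕ 2) ⊗ (x ⊕ 2)
Answer: roots = -13 (mult 1), -2 (mult 1), 1 (mult 1), 2 (mult 3)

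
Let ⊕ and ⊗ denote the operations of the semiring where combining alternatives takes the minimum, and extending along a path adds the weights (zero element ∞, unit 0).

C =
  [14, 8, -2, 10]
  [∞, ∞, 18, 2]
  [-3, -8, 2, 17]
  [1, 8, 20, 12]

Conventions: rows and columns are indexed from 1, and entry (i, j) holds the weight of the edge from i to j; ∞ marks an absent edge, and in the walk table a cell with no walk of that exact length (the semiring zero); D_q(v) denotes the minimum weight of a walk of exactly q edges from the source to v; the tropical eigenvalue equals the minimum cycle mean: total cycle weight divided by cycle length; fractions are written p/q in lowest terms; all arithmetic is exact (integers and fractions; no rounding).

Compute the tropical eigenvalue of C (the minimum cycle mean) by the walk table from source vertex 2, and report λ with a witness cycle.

q=0: [∞, 0, ∞, ∞]
q=1: [∞, ∞, 18, 2]
q=2: [3, 10, 20, 14]
q=3: [15, 11, 1, 12]
q=4: [-2, -7, 3, 13]
Optimal cycle mean attained by: cycle 1->3->1, total (-2) + (-3), length 2.
Answer: λ = -5/2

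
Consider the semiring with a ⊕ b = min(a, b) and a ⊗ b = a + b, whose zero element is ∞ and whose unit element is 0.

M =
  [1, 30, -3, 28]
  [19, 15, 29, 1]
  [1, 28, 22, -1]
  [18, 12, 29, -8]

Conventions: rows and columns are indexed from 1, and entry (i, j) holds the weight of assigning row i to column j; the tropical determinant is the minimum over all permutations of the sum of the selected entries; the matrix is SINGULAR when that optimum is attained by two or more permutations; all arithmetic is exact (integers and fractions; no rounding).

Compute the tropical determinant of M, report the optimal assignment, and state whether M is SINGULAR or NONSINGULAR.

σ = (1, 2, 3, 4): 1 + 15 + 22 + (-8) = 30
σ = (1, 2, 4, 3): 1 + 15 + (-1) + 29 = 44
σ = (1, 3, 2, 4): 1 + 29 + 28 + (-8) = 50
σ = (1, 3, 4, 2): 1 + 29 + (-1) + 12 = 41
σ = (1, 4, 2, 3): 1 + 1 + 28 + 29 = 59
σ = (1, 4, 3, 2): 1 + 1 + 22 + 12 = 36
σ = (2, 1, 3, 4): 30 + 19 + 22 + (-8) = 63
σ = (2, 1, 4, 3): 30 + 19 + (-1) + 29 = 77
σ = (2, 3, 1, 4): 30 + 29 + 1 + (-8) = 52
σ = (2, 3, 4, 1): 30 + 29 + (-1) + 18 = 76
σ = (2, 4, 1, 3): 30 + 1 + 1 + 29 = 61
σ = (2, 4, 3, 1): 30 + 1 + 22 + 18 = 71
σ = (3, 1, 2, 4): (-3) + 19 + 28 + (-8) = 36
σ = (3, 1, 4, 2): (-3) + 19 + (-1) + 12 = 27
σ = (3, 2, 1, 4): (-3) + 15 + 1 + (-8) = 5
σ = (3, 2, 4, 1): (-3) + 15 + (-1) + 18 = 29
σ = (3, 4, 1, 2): (-3) + 1 + 1 + 12 = 11
σ = (3, 4, 2, 1): (-3) + 1 + 28 + 18 = 44
σ = (4, 1, 2, 3): 28 + 19 + 28 + 29 = 104
σ = (4, 1, 3, 2): 28 + 19 + 22 + 12 = 81
σ = (4, 2, 1, 3): 28 + 15 + 1 + 29 = 73
σ = (4, 2, 3, 1): 28 + 15 + 22 + 18 = 83
σ = (4, 3, 1, 2): 28 + 29 + 1 + 12 = 70
σ = (4, 3, 2, 1): 28 + 29 + 28 + 18 = 103
Optimal value attained by: σ = (3, 2, 1, 4).
Answer: det⊕(M) = 5; verdict: NONSINGULAR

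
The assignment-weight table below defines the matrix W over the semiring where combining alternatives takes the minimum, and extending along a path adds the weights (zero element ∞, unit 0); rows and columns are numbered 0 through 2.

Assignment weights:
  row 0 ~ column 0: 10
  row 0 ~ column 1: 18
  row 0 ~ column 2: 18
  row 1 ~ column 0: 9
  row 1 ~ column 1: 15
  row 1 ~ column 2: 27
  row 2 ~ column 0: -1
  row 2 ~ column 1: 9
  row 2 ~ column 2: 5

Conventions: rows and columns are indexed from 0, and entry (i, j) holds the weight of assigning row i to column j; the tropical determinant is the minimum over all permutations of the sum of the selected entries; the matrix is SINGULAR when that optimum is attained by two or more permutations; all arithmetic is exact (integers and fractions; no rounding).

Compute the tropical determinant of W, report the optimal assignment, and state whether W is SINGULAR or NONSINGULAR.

σ = (0, 1, 2): 10 + 15 + 5 = 30
σ = (0, 2, 1): 10 + 27 + 9 = 46
σ = (1, 0, 2): 18 + 9 + 5 = 32
σ = (1, 2, 0): 18 + 27 + (-1) = 44
σ = (2, 0, 1): 18 + 9 + 9 = 36
σ = (2, 1, 0): 18 + 15 + (-1) = 32
Optimal value attained by: σ = (0, 1, 2).
Answer: det⊕(W) = 30; verdict: NONSINGULAR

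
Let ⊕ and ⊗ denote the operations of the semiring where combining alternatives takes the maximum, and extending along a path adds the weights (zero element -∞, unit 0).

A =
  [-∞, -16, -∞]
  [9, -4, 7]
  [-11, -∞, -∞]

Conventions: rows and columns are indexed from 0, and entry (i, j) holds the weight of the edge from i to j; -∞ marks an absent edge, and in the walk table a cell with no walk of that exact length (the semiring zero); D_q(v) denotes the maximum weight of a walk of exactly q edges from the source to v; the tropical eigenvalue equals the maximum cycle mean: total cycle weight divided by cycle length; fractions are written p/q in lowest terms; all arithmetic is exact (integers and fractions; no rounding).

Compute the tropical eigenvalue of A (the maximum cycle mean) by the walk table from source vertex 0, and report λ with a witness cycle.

q=0: [0, -∞, -∞]
q=1: [-∞, -16, -∞]
q=2: [-7, -20, -9]
q=3: [-11, -23, -13]
Optimal cycle mean attained by: cycle 0->1->0, total (-16) + 9, length 2.
Answer: λ = -7/2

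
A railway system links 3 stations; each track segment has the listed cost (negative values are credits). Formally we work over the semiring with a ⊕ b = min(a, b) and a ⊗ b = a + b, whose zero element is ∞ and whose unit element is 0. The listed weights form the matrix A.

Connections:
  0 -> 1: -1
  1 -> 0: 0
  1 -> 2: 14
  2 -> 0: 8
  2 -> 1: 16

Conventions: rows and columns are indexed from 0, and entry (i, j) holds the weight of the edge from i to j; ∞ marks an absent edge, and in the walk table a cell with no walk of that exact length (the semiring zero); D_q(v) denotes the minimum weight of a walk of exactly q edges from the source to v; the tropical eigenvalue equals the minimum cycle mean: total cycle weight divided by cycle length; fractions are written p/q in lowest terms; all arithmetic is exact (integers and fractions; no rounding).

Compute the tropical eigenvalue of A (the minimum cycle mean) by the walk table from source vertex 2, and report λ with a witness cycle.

q=0: [∞, ∞, 0]
q=1: [8, 16, ∞]
q=2: [16, 7, 30]
q=3: [7, 15, 21]
Optimal cycle mean attained by: cycle 0->1->0, total (-1) + 0, length 2.
Answer: λ = -1/2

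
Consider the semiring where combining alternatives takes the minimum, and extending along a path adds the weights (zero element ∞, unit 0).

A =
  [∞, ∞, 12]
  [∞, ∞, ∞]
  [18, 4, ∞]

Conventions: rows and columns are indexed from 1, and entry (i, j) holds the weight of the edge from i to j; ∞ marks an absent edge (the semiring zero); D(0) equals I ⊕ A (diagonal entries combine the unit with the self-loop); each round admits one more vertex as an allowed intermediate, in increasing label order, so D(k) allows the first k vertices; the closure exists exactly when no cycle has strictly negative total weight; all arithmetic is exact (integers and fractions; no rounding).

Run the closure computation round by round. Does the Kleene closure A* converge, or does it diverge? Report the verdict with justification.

D(0):
  [0, ∞, 12]
  [∞, 0, ∞]
  [18, 4, 0]
D(1):
  [0, ∞, 12]
  [∞, 0, ∞]
  [18, 4, 0]
D(2):
  [0, ∞, 12]
  [∞, 0, ∞]
  [18, 4, 0]
D(3):
  [0, 16, 12]
  [∞, 0, ∞]
  [18, 4, 0]
Key observation: every diagonal entry stays at the unit through all rounds, so no improving cycle exists.
Answer: CONVERGES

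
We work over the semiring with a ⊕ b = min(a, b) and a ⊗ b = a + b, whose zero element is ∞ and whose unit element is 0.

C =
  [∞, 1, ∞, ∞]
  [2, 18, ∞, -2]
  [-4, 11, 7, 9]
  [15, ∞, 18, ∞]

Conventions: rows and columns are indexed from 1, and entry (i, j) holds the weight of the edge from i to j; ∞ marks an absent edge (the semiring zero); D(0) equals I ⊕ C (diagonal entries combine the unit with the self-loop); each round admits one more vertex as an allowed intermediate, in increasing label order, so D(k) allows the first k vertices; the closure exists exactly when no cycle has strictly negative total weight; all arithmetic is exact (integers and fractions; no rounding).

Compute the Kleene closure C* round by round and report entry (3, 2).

D(0):
  [0, 1, ∞, ∞]
  [2, 0, ∞, -2]
  [-4, 11, 0, 9]
  [15, ∞, 18, 0]
D(1):
  [0, 1, ∞, ∞]
  [2, 0, ∞, -2]
  [-4, -3, 0, 9]
  [15, 16, 18, 0]
D(2):
  [0, 1, ∞, -1]
  [2, 0, ∞, -2]
  [-4, -3, 0, -5]
  [15, 16, 18, 0]
D(3):
  [0, 1, ∞, -1]
  [2, 0, ∞, -2]
  [-4, -3, 0, -5]
  [14, 15, 18, 0]
D(4):
  [0, 1, 17, -1]
  [2, 0, 16, -2]
  [-4, -3, 0, -5]
  [14, 15, 18, 0]
Answer: C*[3][2] = -3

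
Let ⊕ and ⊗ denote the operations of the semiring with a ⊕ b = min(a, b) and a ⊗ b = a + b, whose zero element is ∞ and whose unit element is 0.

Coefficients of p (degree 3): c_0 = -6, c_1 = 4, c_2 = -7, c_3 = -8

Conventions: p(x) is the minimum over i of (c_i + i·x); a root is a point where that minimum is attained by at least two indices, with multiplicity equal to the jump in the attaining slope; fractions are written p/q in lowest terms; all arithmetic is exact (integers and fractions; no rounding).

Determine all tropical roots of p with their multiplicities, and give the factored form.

hull edge (i=0, c=-6) to (i=3, c=-8): slope -2/3, span 3
Factored form: p(x) = -8 ⊗ (x ⊕ 2/3) ⊗ (x ⊕ 2/3) ⊗ (x ⊕ 2/3)
Answer: roots = 2/3 (mult 3)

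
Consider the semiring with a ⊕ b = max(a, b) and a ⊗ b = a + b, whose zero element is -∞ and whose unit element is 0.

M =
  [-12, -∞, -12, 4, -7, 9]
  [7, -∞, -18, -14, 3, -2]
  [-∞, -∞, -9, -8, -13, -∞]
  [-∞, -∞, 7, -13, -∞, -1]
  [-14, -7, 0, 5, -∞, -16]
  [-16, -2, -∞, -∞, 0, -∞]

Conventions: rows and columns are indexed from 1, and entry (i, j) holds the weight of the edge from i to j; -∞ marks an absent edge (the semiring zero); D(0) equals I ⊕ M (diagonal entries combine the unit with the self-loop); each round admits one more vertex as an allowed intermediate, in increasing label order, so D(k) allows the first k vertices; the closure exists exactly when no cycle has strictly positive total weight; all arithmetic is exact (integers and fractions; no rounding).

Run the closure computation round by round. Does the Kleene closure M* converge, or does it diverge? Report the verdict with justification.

D(0):
  [0, -∞, -12, 4, -7, 9]
  [7, 0, -18, -14, 3, -2]
  [-∞, -∞, 0, -8, -13, -∞]
  [-∞, -∞, 7, 0, -∞, -1]
  [-14, -7, 0, 5, 0, -16]
  [-16, -2, -∞, -∞, 0, 0]
D(1):
  [0, -∞, -12, 4, -7, 9]
  [7, 0, -5, 11, 3, 16]
  [-∞, -∞, 0, -8, -13, -∞]
  [-∞, -∞, 7, 0, -∞, -1]
  [-14, -7, 0, 5, 0, -5]
  [-16, -2, -28, -12, 0, 0]
Detection: at round 2, diagonal entry (6, 6) turns strictly positive.
Key observation: the cycle 6->2->1->6 has total weight (-2) + 7 + 9, which is strictly positive.
Answer: DIVERGES — positive cycle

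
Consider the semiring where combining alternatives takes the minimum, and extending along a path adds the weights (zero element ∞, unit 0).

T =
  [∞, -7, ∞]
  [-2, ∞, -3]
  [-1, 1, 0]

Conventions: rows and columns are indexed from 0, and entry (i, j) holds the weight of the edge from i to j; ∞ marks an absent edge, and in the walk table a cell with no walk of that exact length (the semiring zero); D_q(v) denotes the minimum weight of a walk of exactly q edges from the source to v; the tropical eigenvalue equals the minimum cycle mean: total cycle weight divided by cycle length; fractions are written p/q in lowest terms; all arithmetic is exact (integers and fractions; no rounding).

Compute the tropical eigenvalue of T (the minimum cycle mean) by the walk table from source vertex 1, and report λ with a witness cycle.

q=0: [∞, 0, ∞]
q=1: [-2, ∞, -3]
q=2: [-4, -9, -3]
q=3: [-11, -11, -12]
Optimal cycle mean attained by: cycle 0->1->0, total (-7) + (-2), length 2.
Answer: λ = -9/2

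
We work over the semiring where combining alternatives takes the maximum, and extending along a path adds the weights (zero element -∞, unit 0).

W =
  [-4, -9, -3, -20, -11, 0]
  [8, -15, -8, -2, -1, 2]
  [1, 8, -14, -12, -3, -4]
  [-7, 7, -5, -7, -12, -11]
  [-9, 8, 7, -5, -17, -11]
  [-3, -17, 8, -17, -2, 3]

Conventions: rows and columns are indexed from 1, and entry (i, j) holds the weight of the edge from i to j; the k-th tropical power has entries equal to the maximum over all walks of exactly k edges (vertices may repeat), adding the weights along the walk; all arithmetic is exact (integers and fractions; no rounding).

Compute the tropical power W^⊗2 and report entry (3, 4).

W^⊗2:
  [-1, 5, 8, -11, -2, 3]
  [4, 7, 10, -6, 0, 8]
  [16, 5, 4, 6, 7, 10]
  [15, 3, -1, 5, 6, 9]
  [16, 15, 0, 6, 7, 10]
  [9, 16, 11, -4, 5, 6]
Key observation: the optimum is the walk 3->2->4, with weight 8 + (-2) = 6.
Optimal value attained by: walk 3->2->4.
Answer: (W^⊗2)[3][4] = 6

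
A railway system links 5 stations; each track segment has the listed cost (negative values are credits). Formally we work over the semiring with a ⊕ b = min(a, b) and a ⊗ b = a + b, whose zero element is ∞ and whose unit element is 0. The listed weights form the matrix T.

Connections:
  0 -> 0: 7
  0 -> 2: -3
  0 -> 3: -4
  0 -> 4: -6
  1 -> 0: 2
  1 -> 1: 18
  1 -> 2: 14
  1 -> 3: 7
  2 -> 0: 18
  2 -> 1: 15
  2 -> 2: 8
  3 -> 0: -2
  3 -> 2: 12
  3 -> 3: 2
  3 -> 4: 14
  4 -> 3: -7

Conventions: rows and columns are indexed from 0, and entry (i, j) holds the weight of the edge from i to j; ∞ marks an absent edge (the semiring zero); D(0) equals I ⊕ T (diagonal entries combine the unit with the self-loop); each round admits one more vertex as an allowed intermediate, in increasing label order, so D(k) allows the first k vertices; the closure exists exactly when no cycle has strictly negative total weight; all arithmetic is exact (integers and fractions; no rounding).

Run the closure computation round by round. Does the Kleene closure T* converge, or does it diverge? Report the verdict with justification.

D(0):
  [0, ∞, -3, -4, -6]
  [2, 0, 14, 7, ∞]
  [18, 15, 0, ∞, ∞]
  [-2, ∞, 12, 0, 14]
  [∞, ∞, ∞, -7, 0]
Detection: at round 1, diagonal entry (3, 3) turns strictly negative.
Key observation: the cycle 3->0->3 has total weight (-2) + (-4), which is strictly negative.
Answer: DIVERGES — negative cycle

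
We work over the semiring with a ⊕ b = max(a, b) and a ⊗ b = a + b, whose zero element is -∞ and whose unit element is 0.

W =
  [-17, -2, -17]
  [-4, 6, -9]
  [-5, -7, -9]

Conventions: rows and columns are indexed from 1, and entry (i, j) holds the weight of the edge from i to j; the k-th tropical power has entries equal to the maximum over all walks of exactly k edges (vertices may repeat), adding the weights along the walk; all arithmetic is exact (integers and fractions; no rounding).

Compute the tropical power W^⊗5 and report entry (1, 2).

W^⊗2:
  [-6, 4, -11]
  [2, 12, -3]
  [-11, -1, -16]
W^⊗3:
  [0, 10, -5]
  [8, 18, 3]
  [-5, 5, -10]
W^⊗4:
  [6, 16, 1]
  [14, 24, 9]
  [1, 11, -4]
W^⊗5:
  [12, 22, 7]
  [20, 30, 15]
  [7, 17, 2]
Key observation: the optimum is the walk 1->2->2->2->2->2, with weight (-2) + 6 + 6 + 6 + 6 = 22.
Optimal value attained by: walk 1->2->2->2->2->2.
Answer: (W^⊗5)[1][2] = 22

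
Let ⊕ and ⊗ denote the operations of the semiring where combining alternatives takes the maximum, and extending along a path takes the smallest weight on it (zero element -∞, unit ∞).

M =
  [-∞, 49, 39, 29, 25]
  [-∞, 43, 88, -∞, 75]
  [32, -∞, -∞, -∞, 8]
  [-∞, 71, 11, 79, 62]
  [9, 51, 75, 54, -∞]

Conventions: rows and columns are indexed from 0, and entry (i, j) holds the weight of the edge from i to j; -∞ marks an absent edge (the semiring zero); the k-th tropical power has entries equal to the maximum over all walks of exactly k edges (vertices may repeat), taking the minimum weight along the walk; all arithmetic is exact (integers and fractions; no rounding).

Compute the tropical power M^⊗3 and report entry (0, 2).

M^⊗2:
  [32, 43, 49, 29, 49]
  [32, 51, 75, 54, 43]
  [8, 32, 32, 29, 25]
  [11, 71, 71, 79, 71]
  [32, 54, 51, 54, 54]
M^⊗3:
  [32, 49, 49, 49, 43]
  [32, 54, 51, 54, 54]
  [32, 32, 32, 29, 32]
  [32, 71, 71, 79, 71]
  [32, 54, 54, 54, 54]
Key observation: the optimum is the walk 0->1->4->2, with weight 49 min 75 min 75 = 49.
Optimal value attained by: walk 0->1->4->2.
Answer: (M^⊗3)[0][2] = 49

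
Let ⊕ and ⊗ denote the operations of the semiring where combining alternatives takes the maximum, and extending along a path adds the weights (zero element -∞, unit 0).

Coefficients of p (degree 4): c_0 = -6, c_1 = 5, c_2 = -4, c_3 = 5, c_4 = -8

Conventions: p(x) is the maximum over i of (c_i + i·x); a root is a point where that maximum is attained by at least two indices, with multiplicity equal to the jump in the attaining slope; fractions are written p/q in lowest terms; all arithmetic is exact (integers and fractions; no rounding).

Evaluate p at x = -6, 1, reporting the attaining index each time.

p(-6) = max(-6+0·(-6)=-6, 5+1·(-6)=-1, -4+2·(-6)=-16, 5+3·(-6)=-13, -8+4·(-6)=-32) = -1 (attained by i=1)
p(1) = max(-6+0·1=-6, 5+1·1=6, -4+2·1=-2, 5+3·1=8, -8+4·1=-4) = 8 (attained by i=3)
Answer: p(-6) = -1; p(1) = 8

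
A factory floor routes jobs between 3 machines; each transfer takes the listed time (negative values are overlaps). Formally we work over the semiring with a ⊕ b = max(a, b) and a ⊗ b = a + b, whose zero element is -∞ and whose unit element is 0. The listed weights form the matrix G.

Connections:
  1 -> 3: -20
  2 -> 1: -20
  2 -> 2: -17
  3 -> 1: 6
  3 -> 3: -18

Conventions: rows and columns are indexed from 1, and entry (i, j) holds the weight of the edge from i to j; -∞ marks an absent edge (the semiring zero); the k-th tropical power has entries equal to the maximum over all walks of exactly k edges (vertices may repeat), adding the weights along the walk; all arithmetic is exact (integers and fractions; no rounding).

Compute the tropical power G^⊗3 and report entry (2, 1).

G^⊗2:
  [-14, -∞, -38]
  [-37, -34, -40]
  [-12, -∞, -14]
G^⊗3:
  [-32, -∞, -34]
  [-34, -51, -57]
  [-8, -∞, -32]
Key observation: the optimum is the walk 2->1->3->1, with weight (-20) + (-20) + 6 = -34.
Optimal value attained by: walk 2->1->3->1.
Answer: (G^⊗3)[2][1] = -34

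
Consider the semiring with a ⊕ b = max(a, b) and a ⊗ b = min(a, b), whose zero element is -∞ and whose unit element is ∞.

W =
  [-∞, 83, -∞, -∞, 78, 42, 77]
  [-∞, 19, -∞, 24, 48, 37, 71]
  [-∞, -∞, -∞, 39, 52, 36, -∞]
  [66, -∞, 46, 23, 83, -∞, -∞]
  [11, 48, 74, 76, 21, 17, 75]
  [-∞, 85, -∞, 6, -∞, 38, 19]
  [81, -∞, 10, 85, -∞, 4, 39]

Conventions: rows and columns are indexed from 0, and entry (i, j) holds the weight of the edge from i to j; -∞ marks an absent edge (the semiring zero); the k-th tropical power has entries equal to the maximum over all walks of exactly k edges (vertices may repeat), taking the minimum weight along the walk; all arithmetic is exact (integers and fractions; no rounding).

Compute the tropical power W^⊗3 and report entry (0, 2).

W^⊗2:
  [77, 48, 74, 77, 48, 38, 75]
  [71, 48, 48, 71, 24, 37, 48]
  [39, 48, 52, 52, 39, 36, 52]
  [23, 66, 74, 76, 66, 42, 75]
  [75, 21, 46, 75, 76, 37, 48]
  [19, 38, 10, 24, 48, 38, 71]
  [66, 81, 46, 39, 83, 42, 77]
W^⊗3:
  [75, 77, 48, 75, 77, 42, 77]
  [66, 71, 46, 48, 71, 42, 71]
  [52, 39, 46, 52, 52, 39, 48]
  [75, 48, 66, 75, 76, 38, 66]
  [66, 75, 74, 76, 75, 42, 75]
  [71, 48, 48, 71, 38, 38, 48]
  [77, 66, 74, 77, 66, 42, 75]
Key observation: the optimum is the walk 0->1->4->2, with weight 83 min 48 min 74 = 48.
Optimal value attained by: walk 0->1->4->2.
Answer: (W^⊗3)[0][2] = 48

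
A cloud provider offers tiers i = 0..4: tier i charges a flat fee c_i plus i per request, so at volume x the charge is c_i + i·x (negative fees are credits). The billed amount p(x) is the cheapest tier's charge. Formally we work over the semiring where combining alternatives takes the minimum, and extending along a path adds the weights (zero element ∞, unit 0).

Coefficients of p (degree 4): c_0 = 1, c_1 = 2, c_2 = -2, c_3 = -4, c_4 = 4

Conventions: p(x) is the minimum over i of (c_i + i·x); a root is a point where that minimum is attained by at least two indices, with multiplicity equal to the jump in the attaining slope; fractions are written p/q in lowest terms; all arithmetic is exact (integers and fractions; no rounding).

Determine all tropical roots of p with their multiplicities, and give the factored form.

hull edge (i=0, c=1) to (i=3, c=-4): slope -5/3, span 3
hull edge (i=3, c=-4) to (i=4, c=4): slope 8, span 1
Factored form: p(x) = 4 ⊗ (x ⊕ (-8)) ⊗ (x ⊕ 5/3) ⊗ (x ⊕ 5/3) ⊗ (x ⊕ 5/3)
Answer: roots = -8 (mult 1), 5/3 (mult 3)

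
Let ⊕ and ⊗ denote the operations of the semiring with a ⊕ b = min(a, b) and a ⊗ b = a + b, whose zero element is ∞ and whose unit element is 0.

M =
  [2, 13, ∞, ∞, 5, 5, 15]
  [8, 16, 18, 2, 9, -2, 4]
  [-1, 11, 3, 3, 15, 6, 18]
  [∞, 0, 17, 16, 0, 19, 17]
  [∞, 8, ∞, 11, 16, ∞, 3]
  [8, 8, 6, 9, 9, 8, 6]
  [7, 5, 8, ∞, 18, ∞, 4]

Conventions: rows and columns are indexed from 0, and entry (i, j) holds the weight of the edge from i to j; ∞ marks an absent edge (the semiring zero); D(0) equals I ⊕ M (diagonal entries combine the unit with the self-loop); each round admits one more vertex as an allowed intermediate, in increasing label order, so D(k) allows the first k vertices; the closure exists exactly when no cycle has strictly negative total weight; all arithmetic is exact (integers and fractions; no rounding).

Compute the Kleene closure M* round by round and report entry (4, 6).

D(0):
  [0, 13, ∞, ∞, 5, 5, 15]
  [8, 0, 18, 2, 9, -2, 4]
  [-1, 11, 0, 3, 15, 6, 18]
  [∞, 0, 17, 0, 0, 19, 17]
  [∞, 8, ∞, 11, 0, ∞, 3]
  [8, 8, 6, 9, 9, 0, 6]
  [7, 5, 8, ∞, 18, ∞, 0]
D(1):
  [0, 13, ∞, ∞, 5, 5, 15]
  [8, 0, 18, 2, 9, -2, 4]
  [-1, 11, 0, 3, 4, 4, 14]
  [∞, 0, 17, 0, 0, 19, 17]
  [∞, 8, ∞, 11, 0, ∞, 3]
  [8, 8, 6, 9, 9, 0, 6]
  [7, 5, 8, ∞, 12, 12, 0]
D(2):
  [0, 13, 31, 15, 5, 5, 15]
  [8, 0, 18, 2, 9, -2, 4]
  [-1, 11, 0, 3, 4, 4, 14]
  [8, 0, 17, 0, 0, -2, 4]
  [16, 8, 26, 10, 0, 6, 3]
  [8, 8, 6, 9, 9, 0, 6]
  [7, 5, 8, 7, 12, 3, 0]
D(3):
  [0, 13, 31, 15, 5, 5, 15]
  [8, 0, 18, 2, 9, -2, 4]
  [-1, 11, 0, 3, 4, 4, 14]
  [8, 0, 17, 0, 0, -2, 4]
  [16, 8, 26, 10, 0, 6, 3]
  [5, 8, 6, 9, 9, 0, 6]
  [7, 5, 8, 7, 12, 3, 0]
D(4):
  [0, 13, 31, 15, 5, 5, 15]
  [8, 0, 18, 2, 2, -2, 4]
  [-1, 3, 0, 3, 3, 1, 7]
  [8, 0, 17, 0, 0, -2, 4]
  [16, 8, 26, 10, 0, 6, 3]
  [5, 8, 6, 9, 9, 0, 6]
  [7, 5, 8, 7, 7, 3, 0]
D(5):
  [0, 13, 31, 15, 5, 5, 8]
  [8, 0, 18, 2, 2, -2, 4]
  [-1, 3, 0, 3, 3, 1, 6]
  [8, 0, 17, 0, 0, -2, 3]
  [16, 8, 26, 10, 0, 6, 3]
  [5, 8, 6, 9, 9, 0, 6]
  [7, 5, 8, 7, 7, 3, 0]
D(6):
  [0, 13, 11, 14, 5, 5, 8]
  [3, 0, 4, 2, 2, -2, 4]
  [-1, 3, 0, 3, 3, 1, 6]
  [3, 0, 4, 0, 0, -2, 3]
  [11, 8, 12, 10, 0, 6, 3]
  [5, 8, 6, 9, 9, 0, 6]
  [7, 5, 8, 7, 7, 3, 0]
D(7):
  [0, 13, 11, 14, 5, 5, 8]
  [3, 0, 4, 2, 2, -2, 4]
  [-1, 3, 0, 3, 3, 1, 6]
  [3, 0, 4, 0, 0, -2, 3]
  [10, 8, 11, 10, 0, 6, 3]
  [5, 8, 6, 9, 9, 0, 6]
  [7, 5, 8, 7, 7, 3, 0]
Answer: M*[4][6] = 3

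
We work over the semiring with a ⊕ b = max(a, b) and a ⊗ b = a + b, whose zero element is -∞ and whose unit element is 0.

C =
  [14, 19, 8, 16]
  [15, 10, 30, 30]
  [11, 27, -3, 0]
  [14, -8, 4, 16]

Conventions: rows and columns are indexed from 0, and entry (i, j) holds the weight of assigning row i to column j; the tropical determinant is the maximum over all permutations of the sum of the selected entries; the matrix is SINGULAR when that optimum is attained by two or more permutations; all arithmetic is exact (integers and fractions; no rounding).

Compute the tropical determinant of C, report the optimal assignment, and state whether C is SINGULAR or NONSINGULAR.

σ = (0, 1, 2, 3): 14 + 10 + (-3) + 16 = 37
σ = (0, 1, 3, 2): 14 + 10 + 0 + 4 = 28
σ = (0, 2, 1, 3): 14 + 30 + 27 + 16 = 87
σ = (0, 2, 3, 1): 14 + 30 + 0 + (-8) = 36
σ = (0, 3, 1, 2): 14 + 30 + 27 + 4 = 75
σ = (0, 3, 2, 1): 14 + 30 + (-3) + (-8) = 33
σ = (1, 0, 2, 3): 19 + 15 + (-3) + 16 = 47
σ = (1, 0, 3, 2): 19 + 15 + 0 + 4 = 38
σ = (1, 2, 0, 3): 19 + 30 + 11 + 16 = 76
σ = (1, 2, 3, 0): 19 + 30 + 0 + 14 = 63
σ = (1, 3, 0, 2): 19 + 30 + 11 + 4 = 64
σ = (1, 3, 2, 0): 19 + 30 + (-3) + 14 = 60
σ = (2, 0, 1, 3): 8 + 15 + 27 + 16 = 66
σ = (2, 0, 3, 1): 8 + 15 + 0 + (-8) = 15
σ = (2, 1, 0, 3): 8 + 10 + 11 + 16 = 45
σ = (2, 1, 3, 0): 8 + 10 + 0 + 14 = 32
σ = (2, 3, 0, 1): 8 + 30 + 11 + (-8) = 41
σ = (2, 3, 1, 0): 8 + 30 + 27 + 14 = 79
σ = (3, 0, 1, 2): 16 + 15 + 27 + 4 = 62
σ = (3, 0, 2, 1): 16 + 15 + (-3) + (-8) = 20
σ = (3, 1, 0, 2): 16 + 10 + 11 + 4 = 41
σ = (3, 1, 2, 0): 16 + 10 + (-3) + 14 = 37
σ = (3, 2, 0, 1): 16 + 30 + 11 + (-8) = 49
σ = (3, 2, 1, 0): 16 + 30 + 27 + 14 = 87
Optimal value attained by: σ = (0, 2, 1, 3).
Answer: det⊕(C) = 87; verdict: SINGULAR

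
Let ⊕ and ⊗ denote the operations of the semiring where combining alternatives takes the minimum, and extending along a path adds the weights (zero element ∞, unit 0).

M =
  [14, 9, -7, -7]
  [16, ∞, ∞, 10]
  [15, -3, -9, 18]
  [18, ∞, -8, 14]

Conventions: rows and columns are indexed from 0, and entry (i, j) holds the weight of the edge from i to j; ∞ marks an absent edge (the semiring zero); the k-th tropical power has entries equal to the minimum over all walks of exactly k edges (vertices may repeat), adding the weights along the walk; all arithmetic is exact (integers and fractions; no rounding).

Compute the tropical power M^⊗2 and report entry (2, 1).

M^⊗2:
  [8, -10, -16, 7]
  [28, 25, 2, 9]
  [6, -12, -18, 7]
  [7, -11, -17, 10]
Key observation: the optimum is the walk 2->2->1, with weight (-9) + (-3) = -12.
Optimal value attained by: walk 2->2->1.
Answer: (M^⊗2)[2][1] = -12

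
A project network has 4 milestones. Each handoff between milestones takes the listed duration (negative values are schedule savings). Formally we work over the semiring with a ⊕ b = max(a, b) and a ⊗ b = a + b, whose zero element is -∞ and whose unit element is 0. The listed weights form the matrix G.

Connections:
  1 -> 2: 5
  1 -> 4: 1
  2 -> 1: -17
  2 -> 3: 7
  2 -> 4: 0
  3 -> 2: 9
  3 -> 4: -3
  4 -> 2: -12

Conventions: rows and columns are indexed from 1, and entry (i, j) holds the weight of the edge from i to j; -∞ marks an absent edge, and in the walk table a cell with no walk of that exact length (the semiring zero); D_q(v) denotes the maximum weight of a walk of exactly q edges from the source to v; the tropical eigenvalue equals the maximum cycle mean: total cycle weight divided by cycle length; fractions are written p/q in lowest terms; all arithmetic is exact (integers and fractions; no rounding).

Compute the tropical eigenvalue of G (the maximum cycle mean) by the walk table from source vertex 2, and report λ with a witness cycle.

q=0: [-∞, 0, -∞, -∞]
q=1: [-17, -∞, 7, 0]
q=2: [-∞, 16, -∞, 4]
q=3: [-1, -8, 23, 16]
q=4: [-25, 32, -1, 20]
Optimal cycle mean attained by: cycle 2->3->2, total 7 + 9, length 2.
Answer: λ = 8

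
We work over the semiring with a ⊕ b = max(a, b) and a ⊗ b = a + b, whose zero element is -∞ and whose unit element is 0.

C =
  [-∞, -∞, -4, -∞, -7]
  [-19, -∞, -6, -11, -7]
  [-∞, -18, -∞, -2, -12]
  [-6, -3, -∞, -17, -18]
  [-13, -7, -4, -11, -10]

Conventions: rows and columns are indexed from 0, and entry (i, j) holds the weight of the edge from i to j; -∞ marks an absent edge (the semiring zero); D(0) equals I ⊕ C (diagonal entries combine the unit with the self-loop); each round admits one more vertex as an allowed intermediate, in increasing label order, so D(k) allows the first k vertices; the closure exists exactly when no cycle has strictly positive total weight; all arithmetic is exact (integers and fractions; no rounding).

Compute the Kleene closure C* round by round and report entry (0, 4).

D(0):
  [0, -∞, -4, -∞, -7]
  [-19, 0, -6, -11, -7]
  [-∞, -18, 0, -2, -12]
  [-6, -3, -∞, 0, -18]
  [-13, -7, -4, -11, 0]
D(1):
  [0, -∞, -4, -∞, -7]
  [-19, 0, -6, -11, -7]
  [-∞, -18, 0, -2, -12]
  [-6, -3, -10, 0, -13]
  [-13, -7, -4, -11, 0]
D(2):
  [0, -∞, -4, -∞, -7]
  [-19, 0, -6, -11, -7]
  [-37, -18, 0, -2, -12]
  [-6, -3, -9, 0, -10]
  [-13, -7, -4, -11, 0]
D(3):
  [0, -22, -4, -6, -7]
  [-19, 0, -6, -8, -7]
  [-37, -18, 0, -2, -12]
  [-6, -3, -9, 0, -10]
  [-13, -7, -4, -6, 0]
D(4):
  [0, -9, -4, -6, -7]
  [-14, 0, -6, -8, -7]
  [-8, -5, 0, -2, -12]
  [-6, -3, -9, 0, -10]
  [-12, -7, -4, -6, 0]
D(5):
  [0, -9, -4, -6, -7]
  [-14, 0, -6, -8, -7]
  [-8, -5, 0, -2, -12]
  [-6, -3, -9, 0, -10]
  [-12, -7, -4, -6, 0]
Answer: C*[0][4] = -7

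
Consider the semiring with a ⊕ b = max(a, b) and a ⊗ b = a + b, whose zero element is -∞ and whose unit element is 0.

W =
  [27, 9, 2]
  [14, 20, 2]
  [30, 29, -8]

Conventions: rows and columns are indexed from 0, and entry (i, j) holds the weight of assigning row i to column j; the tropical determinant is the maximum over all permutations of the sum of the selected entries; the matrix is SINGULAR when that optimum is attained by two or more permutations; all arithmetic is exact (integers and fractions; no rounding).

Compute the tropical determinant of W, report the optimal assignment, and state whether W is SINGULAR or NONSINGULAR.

σ = (0, 1, 2): 27 + 20 + (-8) = 39
σ = (0, 2, 1): 27 + 2 + 29 = 58
σ = (1, 0, 2): 9 + 14 + (-8) = 15
σ = (1, 2, 0): 9 + 2 + 30 = 41
σ = (2, 0, 1): 2 + 14 + 29 = 45
σ = (2, 1, 0): 2 + 20 + 30 = 52
Optimal value attained by: σ = (0, 2, 1).
Answer: det⊕(W) = 58; verdict: NONSINGULAR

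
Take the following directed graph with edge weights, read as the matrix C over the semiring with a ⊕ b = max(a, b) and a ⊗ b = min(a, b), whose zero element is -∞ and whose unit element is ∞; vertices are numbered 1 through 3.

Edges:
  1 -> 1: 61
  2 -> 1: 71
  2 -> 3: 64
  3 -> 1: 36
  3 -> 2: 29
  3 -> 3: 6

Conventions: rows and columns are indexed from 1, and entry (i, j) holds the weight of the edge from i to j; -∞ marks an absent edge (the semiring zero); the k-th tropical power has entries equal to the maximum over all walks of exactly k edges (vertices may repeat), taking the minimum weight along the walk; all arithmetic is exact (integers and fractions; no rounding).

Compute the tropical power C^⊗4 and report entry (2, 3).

C^⊗2:
  [61, -∞, -∞]
  [61, 29, 6]
  [36, 6, 29]
C^⊗3:
  [61, -∞, -∞]
  [61, 6, 29]
  [36, 29, 6]
C^⊗4:
  [61, -∞, -∞]
  [61, 29, 6]
  [36, 6, 29]
Key observation: the optimum is the walk 2->3->2->3->3, with weight 64 min 29 min 64 min 6 = 6.
Optimal value attained by: walk 2->3->2->3->3.
Answer: (C^⊗4)[2][3] = 6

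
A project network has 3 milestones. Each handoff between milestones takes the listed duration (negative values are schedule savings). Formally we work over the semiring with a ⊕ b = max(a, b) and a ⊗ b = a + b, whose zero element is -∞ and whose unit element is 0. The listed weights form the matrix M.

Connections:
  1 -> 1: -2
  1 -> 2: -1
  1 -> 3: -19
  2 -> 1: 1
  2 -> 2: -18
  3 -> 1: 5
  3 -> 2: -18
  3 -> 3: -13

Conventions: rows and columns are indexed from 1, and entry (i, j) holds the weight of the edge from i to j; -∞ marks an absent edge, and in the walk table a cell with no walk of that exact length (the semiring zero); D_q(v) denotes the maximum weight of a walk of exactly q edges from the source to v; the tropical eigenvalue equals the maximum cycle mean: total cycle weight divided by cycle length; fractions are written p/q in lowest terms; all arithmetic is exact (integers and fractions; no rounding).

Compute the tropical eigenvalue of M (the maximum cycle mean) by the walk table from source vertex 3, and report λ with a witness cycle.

q=0: [-∞, -∞, 0]
q=1: [5, -18, -13]
q=2: [3, 4, -14]
q=3: [5, 2, -16]
Optimal cycle mean attained by: cycle 1->2->1, total (-1) + 1, length 2.
Answer: λ = 0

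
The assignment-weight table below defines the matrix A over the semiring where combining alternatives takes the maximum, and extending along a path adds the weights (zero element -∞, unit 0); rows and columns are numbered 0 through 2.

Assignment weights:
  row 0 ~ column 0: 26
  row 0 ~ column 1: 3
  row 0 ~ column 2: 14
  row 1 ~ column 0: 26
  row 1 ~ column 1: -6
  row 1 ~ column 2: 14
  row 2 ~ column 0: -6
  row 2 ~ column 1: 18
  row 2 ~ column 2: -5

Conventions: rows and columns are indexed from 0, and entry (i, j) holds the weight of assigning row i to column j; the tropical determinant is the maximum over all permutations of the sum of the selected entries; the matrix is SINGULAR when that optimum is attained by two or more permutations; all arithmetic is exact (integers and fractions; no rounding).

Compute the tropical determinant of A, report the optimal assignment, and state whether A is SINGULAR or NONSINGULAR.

σ = (0, 1, 2): 26 + (-6) + (-5) = 15
σ = (0, 2, 1): 26 + 14 + 18 = 58
σ = (1, 0, 2): 3 + 26 + (-5) = 24
σ = (1, 2, 0): 3 + 14 + (-6) = 11
σ = (2, 0, 1): 14 + 26 + 18 = 58
σ = (2, 1, 0): 14 + (-6) + (-6) = 2
Optimal value attained by: σ = (0, 2, 1).
Answer: det⊕(A) = 58; verdict: SINGULAR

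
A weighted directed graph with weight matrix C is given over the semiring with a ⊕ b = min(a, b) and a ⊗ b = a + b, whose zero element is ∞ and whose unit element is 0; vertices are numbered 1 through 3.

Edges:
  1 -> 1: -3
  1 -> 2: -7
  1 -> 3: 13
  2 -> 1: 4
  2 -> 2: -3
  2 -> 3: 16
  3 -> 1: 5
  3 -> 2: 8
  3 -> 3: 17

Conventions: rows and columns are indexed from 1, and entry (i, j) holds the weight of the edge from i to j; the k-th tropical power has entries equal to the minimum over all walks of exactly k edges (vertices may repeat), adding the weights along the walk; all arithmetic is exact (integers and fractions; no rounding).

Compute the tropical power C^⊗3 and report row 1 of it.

C^⊗2:
  [-6, -10, 9]
  [1, -6, 13]
  [2, -2, 18]
C^⊗3:
  [-9, -13, 6]
  [-2, -9, 10]
  [-1, -5, 14]
Answer: row 1 of C^⊗3 = [-9, -13, 6]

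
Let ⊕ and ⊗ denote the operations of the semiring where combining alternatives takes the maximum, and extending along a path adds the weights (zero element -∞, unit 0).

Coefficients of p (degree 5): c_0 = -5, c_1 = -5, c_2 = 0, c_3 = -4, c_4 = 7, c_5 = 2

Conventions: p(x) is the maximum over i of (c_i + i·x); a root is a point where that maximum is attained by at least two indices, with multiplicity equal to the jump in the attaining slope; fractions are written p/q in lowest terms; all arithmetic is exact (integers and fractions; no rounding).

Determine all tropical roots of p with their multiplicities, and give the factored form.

hull edge (i=0, c=-5) to (i=4, c=7): slope 3, span 4
hull edge (i=4, c=7) to (i=5, c=2): slope -5, span 1
Factored form: p(x) = 2 ⊗ (x ⊕ (-3)) ⊗ (x ⊕ (-3)) ⊗ (x ⊕ (-3)) ⊗ (x ⊕ (-3)) ⊗ (x ⊕ 5)
Answer: roots = -3 (mult 4), 5 (mult 1)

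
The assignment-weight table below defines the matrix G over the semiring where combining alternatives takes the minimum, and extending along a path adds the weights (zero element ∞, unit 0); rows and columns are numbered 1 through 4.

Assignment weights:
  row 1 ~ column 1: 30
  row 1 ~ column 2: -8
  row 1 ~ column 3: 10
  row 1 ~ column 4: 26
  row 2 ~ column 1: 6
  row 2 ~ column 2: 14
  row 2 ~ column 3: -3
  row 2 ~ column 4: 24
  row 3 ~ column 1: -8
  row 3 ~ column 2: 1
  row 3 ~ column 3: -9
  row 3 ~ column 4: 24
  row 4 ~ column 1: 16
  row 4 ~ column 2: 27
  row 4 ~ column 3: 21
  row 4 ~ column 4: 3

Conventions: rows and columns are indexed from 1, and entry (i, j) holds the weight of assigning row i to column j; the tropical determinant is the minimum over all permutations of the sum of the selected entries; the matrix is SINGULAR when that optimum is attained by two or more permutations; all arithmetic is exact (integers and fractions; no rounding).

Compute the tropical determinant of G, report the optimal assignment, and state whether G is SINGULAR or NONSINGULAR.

σ = (1, 2, 3, 4): 30 + 14 + (-9) + 3 = 38
σ = (1, 2, 4, 3): 30 + 14 + 24 + 21 = 89
σ = (1, 3, 2, 4): 30 + (-3) + 1 + 3 = 31
σ = (1, 3, 4, 2): 30 + (-3) + 24 + 27 = 78
σ = (1, 4, 2, 3): 30 + 24 + 1 + 21 = 76
σ = (1, 4, 3, 2): 30 + 24 + (-9) + 27 = 72
σ = (2, 1, 3, 4): (-8) + 6 + (-9) + 3 = -8
σ = (2, 1, 4, 3): (-8) + 6 + 24 + 21 = 43
σ = (2, 3, 1, 4): (-8) + (-3) + (-8) + 3 = -16
σ = (2, 3, 4, 1): (-8) + (-3) + 24 + 16 = 29
σ = (2, 4, 1, 3): (-8) + 24 + (-8) + 21 = 29
σ = (2, 4, 3, 1): (-8) + 24 + (-9) + 16 = 23
σ = (3, 1, 2, 4): 10 + 6 + 1 + 3 = 20
σ = (3, 1, 4, 2): 10 + 6 + 24 + 27 = 67
σ = (3, 2, 1, 4): 10 + 14 + (-8) + 3 = 19
σ = (3, 2, 4, 1): 10 + 14 + 24 + 16 = 64
σ = (3, 4, 1, 2): 10 + 24 + (-8) + 27 = 53
σ = (3, 4, 2, 1): 10 + 24 + 1 + 16 = 51
σ = (4, 1, 2, 3): 26 + 6 + 1 + 21 = 54
σ = (4, 1, 3, 2): 26 + 6 + (-9) + 27 = 50
σ = (4, 2, 1, 3): 26 + 14 + (-8) + 21 = 53
σ = (4, 2, 3, 1): 26 + 14 + (-9) + 16 = 47
σ = (4, 3, 1, 2): 26 + (-3) + (-8) + 27 = 42
σ = (4, 3, 2, 1): 26 + (-3) + 1 + 16 = 40
Optimal value attained by: σ = (2, 3, 1, 4).
Answer: det⊕(G) = -16; verdict: NONSINGULAR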